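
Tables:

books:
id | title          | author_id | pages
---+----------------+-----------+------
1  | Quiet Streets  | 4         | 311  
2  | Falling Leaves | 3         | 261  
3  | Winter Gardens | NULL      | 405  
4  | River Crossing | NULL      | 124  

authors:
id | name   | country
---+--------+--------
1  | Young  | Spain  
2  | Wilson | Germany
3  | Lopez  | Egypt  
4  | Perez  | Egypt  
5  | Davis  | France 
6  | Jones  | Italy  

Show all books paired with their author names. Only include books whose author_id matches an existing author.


INNER JOIN keeps only books rows whose author_id matches an id in authors. Walk through each book:
  - book 1 (Quiet Streets): author_id=4 -> matches Perez
  - book 2 (Falling Leaves): author_id=3 -> matches Lopez
  - book 3 (Winter Gardens): author_id=NULL, no match -> dropped
  - book 4 (River Crossing): author_id=NULL, no match -> dropped
So 2 of 4 rows are dropped.

SQL:
SELECT a.title, b.name AS author
FROM books a
INNER JOIN authors b ON a.author_id = b.id

Result:
title          | author
---------------+-------
Quiet Streets  | Perez 
Falling Leaves | Lopez 


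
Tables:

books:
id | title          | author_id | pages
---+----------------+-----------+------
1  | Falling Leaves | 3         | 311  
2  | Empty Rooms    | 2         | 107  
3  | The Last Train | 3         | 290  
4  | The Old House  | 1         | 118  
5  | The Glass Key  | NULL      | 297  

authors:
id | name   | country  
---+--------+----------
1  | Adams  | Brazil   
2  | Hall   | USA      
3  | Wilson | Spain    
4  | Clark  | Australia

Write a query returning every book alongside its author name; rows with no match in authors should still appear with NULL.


LEFT JOIN keeps every row from books (the left table); where author_id has no match in authors, the author columns become NULL. Walk through each book:
  - book 1 (Falling Leaves): author_id=3 -> matches Wilson
  - book 2 (Empty Rooms): author_id=2 -> matches Hall
  - book 3 (The Last Train): author_id=3 -> matches Wilson
  - book 4 (The Old House): author_id=1 -> matches Adams
  - book 5 (The Glass Key): author_id=NULL, no match -> kept with NULL
All 5 rows appear; 1 has NULL author.

SQL:
SELECT a.title, b.name AS author
FROM books a
LEFT JOIN authors b ON a.author_id = b.id

Result:
title          | author
---------------+-------
Falling Leaves | Wilson
Empty Rooms    | Hall  
The Last Train | Wilson
The Old House  | Adams 
The Glass Key  | NULL  


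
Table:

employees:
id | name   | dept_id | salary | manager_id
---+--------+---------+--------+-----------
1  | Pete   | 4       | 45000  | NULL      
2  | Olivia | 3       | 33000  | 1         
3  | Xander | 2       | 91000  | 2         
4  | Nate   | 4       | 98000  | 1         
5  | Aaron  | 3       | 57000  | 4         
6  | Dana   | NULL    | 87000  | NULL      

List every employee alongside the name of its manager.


This is a self-join: employees is joined to a second copy of itself, matching each row's manager_id to another row's id. Use LEFT JOIN so rows with manager_id=NULL are kept.
  - employee 1 (Pete): manager_id=NULL -> NULL
  - employee 2 (Olivia): manager_id=1 -> Pete
  - employee 3 (Xander): manager_id=2 -> Olivia
  - employee 4 (Nate): manager_id=1 -> Pete
  - employee 5 (Aaron): manager_id=4 -> Nate
  - employee 6 (Dana): manager_id=NULL -> NULL

SQL:
SELECT a.name AS item, b.name AS manager
FROM employees a
LEFT JOIN employees b ON a.manager_id = b.id

Result:
item   | manager
-------+--------
Pete   | NULL   
Olivia | Pete   
Xander | Olivia 
Nate   | Pete   
Aaron  | Nate   
Dana   | NULL   


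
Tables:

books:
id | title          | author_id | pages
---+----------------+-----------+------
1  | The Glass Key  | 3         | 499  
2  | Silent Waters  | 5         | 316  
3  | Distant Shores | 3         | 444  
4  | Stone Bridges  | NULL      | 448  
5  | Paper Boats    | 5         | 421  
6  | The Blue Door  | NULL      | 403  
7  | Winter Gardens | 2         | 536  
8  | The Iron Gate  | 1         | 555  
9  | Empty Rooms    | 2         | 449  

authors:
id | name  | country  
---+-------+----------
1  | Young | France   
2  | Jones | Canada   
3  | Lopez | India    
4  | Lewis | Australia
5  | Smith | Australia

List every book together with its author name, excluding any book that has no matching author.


INNER JOIN keeps only books rows whose author_id matches an id in authors. Walk through each book:
  - book 1 (The Glass Key): author_id=3 -> matches Lopez
  - book 2 (Silent Waters): author_id=5 -> matches Smith
  - book 3 (Distant Shores): author_id=3 -> matches Lopez
  - book 4 (Stone Bridges): author_id=NULL, no match -> dropped
  - book 5 (Paper Boats): author_id=5 -> matches Smith
  - book 6 (The Blue Door): author_id=NULL, no match -> dropped
  - book 7 (Winter Gardens): author_id=2 -> matches Jones
  - book 8 (The Iron Gate): author_id=1 -> matches Young
  - book 9 (Empty Rooms): author_id=2 -> matches Jones
So 2 of 9 rows are dropped.

SQL:
SELECT a.title, b.name AS author
FROM books a
INNER JOIN authors b ON a.author_id = b.id

Result:
title          | author
---------------+-------
The Glass Key  | Lopez 
Silent Waters  | Smith 
Distant Shores | Lopez 
Paper Boats    | Smith 
Winter Gardens | Jones 
The Iron Gate  | Young 
Empty Rooms    | Jones 


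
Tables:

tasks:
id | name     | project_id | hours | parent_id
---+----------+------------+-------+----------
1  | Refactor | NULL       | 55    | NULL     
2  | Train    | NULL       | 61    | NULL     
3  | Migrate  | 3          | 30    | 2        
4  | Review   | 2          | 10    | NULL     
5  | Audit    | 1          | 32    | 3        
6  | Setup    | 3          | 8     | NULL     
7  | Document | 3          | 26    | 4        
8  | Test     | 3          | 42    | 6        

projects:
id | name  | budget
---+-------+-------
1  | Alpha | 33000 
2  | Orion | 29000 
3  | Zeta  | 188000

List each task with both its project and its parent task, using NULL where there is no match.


Two LEFT JOINs from the same base table tasks: one to projects via project_id, one to tasks itself via parent_id. Both are LEFT so every task is preserved.
Match against projects:
  - task 1 (Refactor): project_id=NULL, no match -> kept with NULL
  - task 2 (Train): project_id=NULL, no match -> kept with NULL
  - task 3 (Migrate): project_id=3 -> matches Zeta
  - task 4 (Review): project_id=2 -> matches Orion
  - task 5 (Audit): project_id=1 -> matches Alpha
  - task 6 (Setup): project_id=3 -> matches Zeta
  - task 7 (Document): project_id=3 -> matches Zeta
  - task 8 (Test): project_id=3 -> matches Zeta
Match against tasks (self):
  - task 1 (Refactor): parent_id=NULL -> NULL
  - task 2 (Train): parent_id=NULL -> NULL
  - task 3 (Migrate): parent_id=2 -> Train
  - task 4 (Review): parent_id=NULL -> NULL
  - task 5 (Audit): parent_id=3 -> Migrate
  - task 6 (Setup): parent_id=NULL -> NULL
  - task 7 (Document): parent_id=4 -> Review
  - task 8 (Test): parent_id=6 -> Setup

SQL:
SELECT a.name, b.name AS project, c.name AS parent
FROM tasks a
LEFT JOIN projects b ON a.project_id = b.id
LEFT JOIN tasks c ON a.parent_id = c.id

Result:
name     | project | parent 
---------+---------+--------
Refactor | NULL    | NULL   
Train    | NULL    | NULL   
Migrate  | Zeta    | Train  
Review   | Orion   | NULL   
Audit    | Alpha   | Migrate
Setup    | Zeta    | NULL   
Document | Zeta    | Review 
Test     | Zeta    | Setup  


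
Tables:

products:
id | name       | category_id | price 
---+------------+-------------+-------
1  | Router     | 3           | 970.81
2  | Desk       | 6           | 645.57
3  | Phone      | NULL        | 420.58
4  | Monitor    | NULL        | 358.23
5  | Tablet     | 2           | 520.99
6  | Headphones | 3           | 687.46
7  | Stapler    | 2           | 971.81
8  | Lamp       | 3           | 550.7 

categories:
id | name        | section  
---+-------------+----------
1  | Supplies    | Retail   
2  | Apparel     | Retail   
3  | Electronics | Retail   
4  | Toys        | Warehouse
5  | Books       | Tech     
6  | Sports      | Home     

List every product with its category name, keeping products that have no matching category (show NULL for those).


LEFT JOIN keeps every row from products (the left table); where category_id has no match in categories, the category columns become NULL. Walk through each product:
  - product 1 (Router): category_id=3 -> matches Electronics
  - product 2 (Desk): category_id=6 -> matches Sports
  - product 3 (Phone): category_id=NULL, no match -> kept with NULL
  - product 4 (Monitor): category_id=NULL, no match -> kept with NULL
  - product 5 (Tablet): category_id=2 -> matches Apparel
  - product 6 (Headphones): category_id=3 -> matches Electronics
  - product 7 (Stapler): category_id=2 -> matches Apparel
  - product 8 (Lamp): category_id=3 -> matches Electronics
All 8 rows appear; 2 have NULL category.

SQL:
SELECT a.name, b.name AS category
FROM products a
LEFT JOIN categories b ON a.category_id = b.id

Result:
name       | category   
-----------+------------
Router     | Electronics
Desk       | Sports     
Phone      | NULL       
Monitor    | NULL       
Tablet     | Apparel    
Headphones | Electronics
Stapler    | Apparel    
Lamp       | Electronics


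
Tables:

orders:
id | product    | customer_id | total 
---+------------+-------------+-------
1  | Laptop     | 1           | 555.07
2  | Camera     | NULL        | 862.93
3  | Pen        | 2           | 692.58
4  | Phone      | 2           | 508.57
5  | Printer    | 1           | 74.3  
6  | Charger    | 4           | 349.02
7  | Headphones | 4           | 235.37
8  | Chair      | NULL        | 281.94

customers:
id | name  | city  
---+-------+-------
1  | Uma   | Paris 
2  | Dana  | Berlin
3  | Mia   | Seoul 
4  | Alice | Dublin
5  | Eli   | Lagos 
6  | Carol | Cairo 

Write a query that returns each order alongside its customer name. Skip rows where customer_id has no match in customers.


INNER JOIN keeps only orders rows whose customer_id matches an id in customers. Walk through each order:
  - order 1 (Laptop): customer_id=1 -> matches Uma
  - order 2 (Camera): customer_id=NULL, no match -> dropped
  - order 3 (Pen): customer_id=2 -> matches Dana
  - order 4 (Phone): customer_id=2 -> matches Dana
  - order 5 (Printer): customer_id=1 -> matches Uma
  - order 6 (Charger): customer_id=4 -> matches Alice
  - order 7 (Headphones): customer_id=4 -> matches Alice
  - order 8 (Chair): customer_id=NULL, no match -> dropped
So 2 of 8 rows are dropped.

SQL:
SELECT a.product, b.name AS customer
FROM orders a
INNER JOIN customers b ON a.customer_id = b.id

Result:
product    | customer
-----------+---------
Laptop     | Uma     
Pen        | Dana    
Phone      | Dana    
Printer    | Uma     
Charger    | Alice   
Headphones | Alice   


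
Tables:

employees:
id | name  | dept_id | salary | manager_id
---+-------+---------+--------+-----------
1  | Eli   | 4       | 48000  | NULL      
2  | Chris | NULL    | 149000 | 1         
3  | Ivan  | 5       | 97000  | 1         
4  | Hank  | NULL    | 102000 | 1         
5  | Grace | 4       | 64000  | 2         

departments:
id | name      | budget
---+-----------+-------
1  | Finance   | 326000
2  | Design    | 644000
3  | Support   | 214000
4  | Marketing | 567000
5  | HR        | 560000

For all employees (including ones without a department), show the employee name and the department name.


LEFT JOIN keeps every row from employees (the left table); where dept_id has no match in departments, the department columns become NULL. Walk through each employee:
  - employee 1 (Eli): dept_id=4 -> matches Marketing
  - employee 2 (Chris): dept_id=NULL, no match -> kept with NULL
  - employee 3 (Ivan): dept_id=5 -> matches HR
  - employee 4 (Hank): dept_id=NULL, no match -> kept with NULL
  - employee 5 (Grace): dept_id=4 -> matches Marketing
All 5 rows appear; 2 have NULL department.

SQL:
SELECT a.name, b.name AS department
FROM employees a
LEFT JOIN departments b ON a.dept_id = b.id

Result:
name  | department
------+-----------
Eli   | Marketing 
Chris | NULL      
Ivan  | HR        
Hank  | NULL      
Grace | Marketing 


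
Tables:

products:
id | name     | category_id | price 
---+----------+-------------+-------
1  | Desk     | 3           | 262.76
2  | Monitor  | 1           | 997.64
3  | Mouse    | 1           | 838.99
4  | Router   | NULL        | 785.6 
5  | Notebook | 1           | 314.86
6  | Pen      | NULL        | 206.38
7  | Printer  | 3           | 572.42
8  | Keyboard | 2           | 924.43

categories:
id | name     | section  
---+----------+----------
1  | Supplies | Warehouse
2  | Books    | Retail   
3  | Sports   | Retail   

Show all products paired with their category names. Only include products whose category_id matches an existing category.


INNER JOIN keeps only products rows whose category_id matches an id in categories. Walk through each product:
  - product 1 (Desk): category_id=3 -> matches Sports
  - product 2 (Monitor): category_id=1 -> matches Supplies
  - product 3 (Mouse): category_id=1 -> matches Supplies
  - product 4 (Router): category_id=NULL, no match -> dropped
  - product 5 (Notebook): category_id=1 -> matches Supplies
  - product 6 (Pen): category_id=NULL, no match -> dropped
  - product 7 (Printer): category_id=3 -> matches Sports
  - product 8 (Keyboard): category_id=2 -> matches Books
So 2 of 8 rows are dropped.

SQL:
SELECT a.name, b.name AS category
FROM products a
INNER JOIN categories b ON a.category_id = b.id

Result:
name     | category
---------+---------
Desk     | Sports  
Monitor  | Supplies
Mouse    | Supplies
Notebook | Supplies
Printer  | Sports  
Keyboard | Books   


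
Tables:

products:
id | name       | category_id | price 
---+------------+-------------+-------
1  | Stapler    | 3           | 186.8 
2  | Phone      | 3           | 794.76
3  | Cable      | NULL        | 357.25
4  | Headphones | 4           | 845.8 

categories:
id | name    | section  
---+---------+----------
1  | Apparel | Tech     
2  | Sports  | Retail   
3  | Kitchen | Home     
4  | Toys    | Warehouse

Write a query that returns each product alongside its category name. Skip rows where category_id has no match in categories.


INNER JOIN keeps only products rows whose category_id matches an id in categories. Walk through each product:
  - product 1 (Stapler): category_id=3 -> matches Kitchen
  - product 2 (Phone): category_id=3 -> matches Kitchen
  - product 3 (Cable): category_id=NULL, no match -> dropped
  - product 4 (Headphones): category_id=4 -> matches Toys
So 1 of 4 rows is dropped.

SQL:
SELECT a.name, b.name AS category
FROM products a
INNER JOIN categories b ON a.category_id = b.id

Result:
name       | category
-----------+---------
Stapler    | Kitchen 
Phone      | Kitchen 
Headphones | Toys    


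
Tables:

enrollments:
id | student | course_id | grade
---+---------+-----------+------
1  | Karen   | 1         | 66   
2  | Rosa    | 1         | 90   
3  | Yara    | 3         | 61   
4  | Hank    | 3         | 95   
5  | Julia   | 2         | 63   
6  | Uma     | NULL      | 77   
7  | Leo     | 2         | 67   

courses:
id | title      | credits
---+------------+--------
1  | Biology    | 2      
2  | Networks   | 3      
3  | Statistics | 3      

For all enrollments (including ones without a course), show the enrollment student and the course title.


LEFT JOIN keeps every row from enrollments (the left table); where course_id has no match in courses, the course columns become NULL. Walk through each enrollment:
  - enrollment 1 (Karen): course_id=1 -> matches Biology
  - enrollment 2 (Rosa): course_id=1 -> matches Biology
  - enrollment 3 (Yara): course_id=3 -> matches Statistics
  - enrollment 4 (Hank): course_id=3 -> matches Statistics
  - enrollment 5 (Julia): course_id=2 -> matches Networks
  - enrollment 6 (Uma): course_id=NULL, no match -> kept with NULL
  - enrollment 7 (Leo): course_id=2 -> matches Networks
All 7 rows appear; 1 has NULL course.

SQL:
SELECT a.student, b.title AS course
FROM enrollments a
LEFT JOIN courses b ON a.course_id = b.id

Result:
student | course    
--------+-----------
Karen   | Biology   
Rosa    | Biology   
Yara    | Statistics
Hank    | Statistics
Julia   | Networks  
Uma     | NULL      
Leo     | Networks  


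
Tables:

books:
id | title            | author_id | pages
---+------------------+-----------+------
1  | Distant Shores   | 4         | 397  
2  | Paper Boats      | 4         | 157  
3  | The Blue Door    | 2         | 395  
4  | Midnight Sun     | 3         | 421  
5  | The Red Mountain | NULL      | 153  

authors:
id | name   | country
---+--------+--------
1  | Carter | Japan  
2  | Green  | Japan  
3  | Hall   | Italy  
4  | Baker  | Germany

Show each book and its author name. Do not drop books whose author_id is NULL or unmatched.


LEFT JOIN keeps every row from books (the left table); where author_id has no match in authors, the author columns become NULL. Walk through each book:
  - book 1 (Distant Shores): author_id=4 -> matches Baker
  - book 2 (Paper Boats): author_id=4 -> matches Baker
  - book 3 (The Blue Door): author_id=2 -> matches Green
  - book 4 (Midnight Sun): author_id=3 -> matches Hall
  - book 5 (The Red Mountain): author_id=NULL, no match -> kept with NULL
All 5 rows appear; 1 has NULL author.

SQL:
SELECT a.title, b.name AS author
FROM books a
LEFT JOIN authors b ON a.author_id = b.id

Result:
title            | author
-----------------+-------
Distant Shores   | Baker 
Paper Boats      | Baker 
The Blue Door    | Green 
Midnight Sun     | Hall  
The Red Mountain | NULL  


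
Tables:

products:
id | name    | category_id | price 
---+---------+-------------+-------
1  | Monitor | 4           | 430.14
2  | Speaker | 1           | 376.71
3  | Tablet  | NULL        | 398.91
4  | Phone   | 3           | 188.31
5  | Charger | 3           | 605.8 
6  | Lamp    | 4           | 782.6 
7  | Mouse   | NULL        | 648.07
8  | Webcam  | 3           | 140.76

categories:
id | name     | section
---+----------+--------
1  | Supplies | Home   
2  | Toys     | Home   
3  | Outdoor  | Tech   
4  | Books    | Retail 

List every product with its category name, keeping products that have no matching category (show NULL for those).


LEFT JOIN keeps every row from products (the left table); where category_id has no match in categories, the category columns become NULL. Walk through each product:
  - product 1 (Monitor): category_id=4 -> matches Books
  - product 2 (Speaker): category_id=1 -> matches Supplies
  - product 3 (Tablet): category_id=NULL, no match -> kept with NULL
  - product 4 (Phone): category_id=3 -> matches Outdoor
  - product 5 (Charger): category_id=3 -> matches Outdoor
  - product 6 (Lamp): category_id=4 -> matches Books
  - product 7 (Mouse): category_id=NULL, no match -> kept with NULL
  - product 8 (Webcam): category_id=3 -> matches Outdoor
All 8 rows appear; 2 have NULL category.

SQL:
SELECT a.name, b.name AS category
FROM products a
LEFT JOIN categories b ON a.category_id = b.id

Result:
name    | category
--------+---------
Monitor | Books   
Speaker | Supplies
Tablet  | NULL    
Phone   | Outdoor 
Charger | Outdoor 
Lamp    | Books   
Mouse   | NULL    
Webcam  | Outdoor 


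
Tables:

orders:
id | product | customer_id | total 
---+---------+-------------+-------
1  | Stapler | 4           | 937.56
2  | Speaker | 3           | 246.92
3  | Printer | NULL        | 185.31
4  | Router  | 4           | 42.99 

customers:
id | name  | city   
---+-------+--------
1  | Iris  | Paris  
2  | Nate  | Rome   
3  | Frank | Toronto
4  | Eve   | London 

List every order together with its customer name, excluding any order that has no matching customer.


INNER JOIN keeps only orders rows whose customer_id matches an id in customers. Walk through each order:
  - order 1 (Stapler): customer_id=4 -> matches Eve
  - order 2 (Speaker): customer_id=3 -> matches Frank
  - order 3 (Printer): customer_id=NULL, no match -> dropped
  - order 4 (Router): customer_id=4 -> matches Eve
So 1 of 4 rows is dropped.

SQL:
SELECT a.product, b.name AS customer
FROM orders a
INNER JOIN customers b ON a.customer_id = b.id

Result:
product | customer
--------+---------
Stapler | Eve     
Speaker | Frank   
Router  | Eve     


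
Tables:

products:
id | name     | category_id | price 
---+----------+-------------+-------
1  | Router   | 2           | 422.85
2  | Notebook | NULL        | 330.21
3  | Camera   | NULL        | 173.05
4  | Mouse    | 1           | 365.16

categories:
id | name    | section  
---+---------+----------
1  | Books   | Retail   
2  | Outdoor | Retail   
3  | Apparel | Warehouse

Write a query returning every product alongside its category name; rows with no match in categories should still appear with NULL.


LEFT JOIN keeps every row from products (the left table); where category_id has no match in categories, the category columns become NULL. Walk through each product:
  - product 1 (Router): category_id=2 -> matches Outdoor
  - product 2 (Notebook): category_id=NULL, no match -> kept with NULL
  - product 3 (Camera): category_id=NULL, no match -> kept with NULL
  - product 4 (Mouse): category_id=1 -> matches Books
All 4 rows appear; 2 have NULL category.

SQL:
SELECT a.name, b.name AS category
FROM products a
LEFT JOIN categories b ON a.category_id = b.id

Result:
name     | category
---------+---------
Router   | Outdoor 
Notebook | NULL    
Camera   | NULL    
Mouse    | Books   


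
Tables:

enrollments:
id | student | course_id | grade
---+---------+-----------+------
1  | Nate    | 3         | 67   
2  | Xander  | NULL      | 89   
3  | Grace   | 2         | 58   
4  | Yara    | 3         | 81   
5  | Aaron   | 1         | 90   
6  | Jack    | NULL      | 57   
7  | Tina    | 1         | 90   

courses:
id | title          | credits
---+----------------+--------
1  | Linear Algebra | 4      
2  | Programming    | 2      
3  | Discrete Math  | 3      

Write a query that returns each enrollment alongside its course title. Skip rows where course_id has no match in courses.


INNER JOIN keeps only enrollments rows whose course_id matches an id in courses. Walk through each enrollment:
  - enrollment 1 (Nate): course_id=3 -> matches Discrete Math
  - enrollment 2 (Xander): course_id=NULL, no match -> dropped
  - enrollment 3 (Grace): course_id=2 -> matches Programming
  - enrollment 4 (Yara): course_id=3 -> matches Discrete Math
  - enrollment 5 (Aaron): course_id=1 -> matches Linear Algebra
  - enrollment 6 (Jack): course_id=NULL, no match -> dropped
  - enrollment 7 (Tina): course_id=1 -> matches Linear Algebra
So 2 of 7 rows are dropped.

SQL:
SELECT a.student, b.title AS course
FROM enrollments a
INNER JOIN courses b ON a.course_id = b.id

Result:
student | course        
--------+---------------
Nate    | Discrete Math 
Grace   | Programming   
Yara    | Discrete Math 
Aaron   | Linear Algebra
Tina    | Linear Algebra


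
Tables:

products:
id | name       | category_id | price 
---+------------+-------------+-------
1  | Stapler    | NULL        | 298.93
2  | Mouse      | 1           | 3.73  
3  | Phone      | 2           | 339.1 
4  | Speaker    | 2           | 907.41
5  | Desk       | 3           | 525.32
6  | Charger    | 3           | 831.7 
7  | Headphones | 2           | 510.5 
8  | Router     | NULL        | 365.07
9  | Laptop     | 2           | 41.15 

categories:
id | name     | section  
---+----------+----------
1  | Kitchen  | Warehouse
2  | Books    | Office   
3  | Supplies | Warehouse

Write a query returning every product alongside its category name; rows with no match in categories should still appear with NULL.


LEFT JOIN keeps every row from products (the left table); where category_id has no match in categories, the category columns become NULL. Walk through each product:
  - product 1 (Stapler): category_id=NULL, no match -> kept with NULL
  - product 2 (Mouse): category_id=1 -> matches Kitchen
  - product 3 (Phone): category_id=2 -> matches Books
  - product 4 (Speaker): category_id=2 -> matches Books
  - product 5 (Desk): category_id=3 -> matches Supplies
  - product 6 (Charger): category_id=3 -> matches Supplies
  - product 7 (Headphones): category_id=2 -> matches Books
  - product 8 (Router): category_id=NULL, no match -> kept with NULL
  - product 9 (Laptop): category_id=2 -> matches Books
All 9 rows appear; 2 have NULL category.

SQL:
SELECT a.name, b.name AS category
FROM products a
LEFT JOIN categories b ON a.category_id = b.id

Result:
name       | category
-----------+---------
Stapler    | NULL    
Mouse      | Kitchen 
Phone      | Books   
Speaker    | Books   
Desk       | Supplies
Charger    | Supplies
Headphones | Books   
Router     | NULL    
Laptop     | Books   


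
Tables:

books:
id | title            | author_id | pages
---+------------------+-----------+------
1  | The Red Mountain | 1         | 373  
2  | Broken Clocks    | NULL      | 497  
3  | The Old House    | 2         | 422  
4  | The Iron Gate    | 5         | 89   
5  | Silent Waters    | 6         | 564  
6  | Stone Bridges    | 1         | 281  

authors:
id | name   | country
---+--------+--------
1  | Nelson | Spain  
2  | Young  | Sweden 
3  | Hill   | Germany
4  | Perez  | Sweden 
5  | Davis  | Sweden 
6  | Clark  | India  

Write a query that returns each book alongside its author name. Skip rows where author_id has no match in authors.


INNER JOIN keeps only books rows whose author_id matches an id in authors. Walk through each book:
  - book 1 (The Red Mountain): author_id=1 -> matches Nelson
  - book 2 (Broken Clocks): author_id=NULL, no match -> dropped
  - book 3 (The Old House): author_id=2 -> matches Young
  - book 4 (The Iron Gate): author_id=5 -> matches Davis
  - book 5 (Silent Waters): author_id=6 -> matches Clark
  - book 6 (Stone Bridges): author_id=1 -> matches Nelson
So 1 of 6 rows is dropped.

SQL:
SELECT a.title, b.name AS author
FROM books a
INNER JOIN authors b ON a.author_id = b.id

Result:
title            | author
-----------------+-------
The Red Mountain | Nelson
The Old House    | Young 
The Iron Gate    | Davis 
Silent Waters    | Clark 
Stone Bridges    | Nelson


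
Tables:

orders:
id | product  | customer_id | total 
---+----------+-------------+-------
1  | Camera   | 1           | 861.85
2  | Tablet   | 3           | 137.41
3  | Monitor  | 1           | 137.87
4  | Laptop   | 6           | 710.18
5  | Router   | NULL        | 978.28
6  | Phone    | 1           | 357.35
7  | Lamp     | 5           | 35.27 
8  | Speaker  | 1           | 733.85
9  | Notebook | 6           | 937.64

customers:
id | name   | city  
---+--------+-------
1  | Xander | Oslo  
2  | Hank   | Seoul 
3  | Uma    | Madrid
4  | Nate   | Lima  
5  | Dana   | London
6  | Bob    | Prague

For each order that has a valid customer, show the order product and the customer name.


INNER JOIN keeps only orders rows whose customer_id matches an id in customers. Walk through each order:
  - order 1 (Camera): customer_id=1 -> matches Xander
  - order 2 (Tablet): customer_id=3 -> matches Uma
  - order 3 (Monitor): customer_id=1 -> matches Xander
  - order 4 (Laptop): customer_id=6 -> matches Bob
  - order 5 (Router): customer_id=NULL, no match -> dropped
  - order 6 (Phone): customer_id=1 -> matches Xander
  - order 7 (Lamp): customer_id=5 -> matches Dana
  - order 8 (Speaker): customer_id=1 -> matches Xander
  - order 9 (Notebook): customer_id=6 -> matches Bob
So 1 of 9 rows is dropped.

SQL:
SELECT a.product, b.name AS customer
FROM orders a
INNER JOIN customers b ON a.customer_id = b.id

Result:
product  | customer
---------+---------
Camera   | Xander  
Tablet   | Uma     
Monitor  | Xander  
Laptop   | Bob     
Phone    | Xander  
Lamp     | Dana    
Speaker  | Xander  
Notebook | Bob     


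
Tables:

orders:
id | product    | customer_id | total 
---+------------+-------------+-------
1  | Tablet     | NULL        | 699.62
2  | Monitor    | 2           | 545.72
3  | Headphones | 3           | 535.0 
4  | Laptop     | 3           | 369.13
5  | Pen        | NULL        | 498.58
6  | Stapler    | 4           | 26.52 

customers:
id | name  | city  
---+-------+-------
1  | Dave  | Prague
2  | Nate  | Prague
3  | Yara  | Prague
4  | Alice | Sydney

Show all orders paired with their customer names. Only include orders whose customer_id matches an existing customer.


INNER JOIN keeps only orders rows whose customer_id matches an id in customers. Walk through each order:
  - order 1 (Tablet): customer_id=NULL, no match -> dropped
  - order 2 (Monitor): customer_id=2 -> matches Nate
  - order 3 (Headphones): customer_id=3 -> matches Yara
  - order 4 (Laptop): customer_id=3 -> matches Yara
  - order 5 (Pen): customer_id=NULL, no match -> dropped
  - order 6 (Stapler): customer_id=4 -> matches Alice
So 2 of 6 rows are dropped.

SQL:
SELECT a.product, b.name AS customer
FROM orders a
INNER JOIN customers b ON a.customer_id = b.id

Result:
product    | customer
-----------+---------
Monitor    | Nate    
Headphones | Yara    
Laptop     | Yara    
Stapler    | Alice   


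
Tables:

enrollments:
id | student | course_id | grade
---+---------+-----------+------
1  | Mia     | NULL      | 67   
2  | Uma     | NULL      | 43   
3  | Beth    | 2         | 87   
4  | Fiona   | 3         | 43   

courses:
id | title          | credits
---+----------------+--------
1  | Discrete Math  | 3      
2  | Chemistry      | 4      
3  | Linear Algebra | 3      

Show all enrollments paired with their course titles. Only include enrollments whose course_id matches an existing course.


INNER JOIN keeps only enrollments rows whose course_id matches an id in courses. Walk through each enrollment:
  - enrollment 1 (Mia): course_id=NULL, no match -> dropped
  - enrollment 2 (Uma): course_id=NULL, no match -> dropped
  - enrollment 3 (Beth): course_id=2 -> matches Chemistry
  - enrollment 4 (Fiona): course_id=3 -> matches Linear Algebra
So 2 of 4 rows are dropped.

SQL:
SELECT a.student, b.title AS course
FROM enrollments a
INNER JOIN courses b ON a.course_id = b.id

Result:
student | course        
--------+---------------
Beth    | Chemistry     
Fiona   | Linear Algebra


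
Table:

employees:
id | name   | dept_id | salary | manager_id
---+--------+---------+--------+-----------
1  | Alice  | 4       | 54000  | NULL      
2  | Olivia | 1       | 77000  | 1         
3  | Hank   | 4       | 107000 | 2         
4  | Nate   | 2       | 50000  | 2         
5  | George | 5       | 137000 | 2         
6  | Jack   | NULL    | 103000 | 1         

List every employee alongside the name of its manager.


This is a self-join: employees is joined to a second copy of itself, matching each row's manager_id to another row's id. Use LEFT JOIN so rows with manager_id=NULL are kept.
  - employee 1 (Alice): manager_id=NULL -> NULL
  - employee 2 (Olivia): manager_id=1 -> Alice
  - employee 3 (Hank): manager_id=2 -> Olivia
  - employee 4 (Nate): manager_id=2 -> Olivia
  - employee 5 (George): manager_id=2 -> Olivia
  - employee 6 (Jack): manager_id=1 -> Alice

SQL:
SELECT a.name AS item, b.name AS manager
FROM employees a
LEFT JOIN employees b ON a.manager_id = b.id

Result:
item   | manager
-------+--------
Alice  | NULL   
Olivia | Alice  
Hank   | Olivia 
Nate   | Olivia 
George | Olivia 
Jack   | Alice  


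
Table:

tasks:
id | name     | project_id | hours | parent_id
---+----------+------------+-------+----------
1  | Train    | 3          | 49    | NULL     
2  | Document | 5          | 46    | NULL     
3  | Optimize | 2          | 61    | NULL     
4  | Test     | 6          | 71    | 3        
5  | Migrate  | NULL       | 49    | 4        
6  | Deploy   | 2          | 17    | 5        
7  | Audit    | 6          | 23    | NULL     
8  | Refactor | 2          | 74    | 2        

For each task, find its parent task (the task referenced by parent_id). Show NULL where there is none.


This is a self-join: tasks is joined to a second copy of itself, matching each row's parent_id to another row's id. Use LEFT JOIN so rows with parent_id=NULL are kept.
  - task 1 (Train): parent_id=NULL -> NULL
  - task 2 (Document): parent_id=NULL -> NULL
  - task 3 (Optimize): parent_id=NULL -> NULL
  - task 4 (Test): parent_id=3 -> Optimize
  - task 5 (Migrate): parent_id=4 -> Test
  - task 6 (Deploy): parent_id=5 -> Migrate
  - task 7 (Audit): parent_id=NULL -> NULL
  - task 8 (Refactor): parent_id=2 -> Document

SQL:
SELECT a.name AS item, b.name AS parent
FROM tasks a
LEFT JOIN tasks b ON a.parent_id = b.id

Result:
item     | parent  
---------+---------
Train    | NULL    
Document | NULL    
Optimize | NULL    
Test     | Optimize
Migrate  | Test    
Deploy   | Migrate 
Audit    | NULL    
Refactor | Document


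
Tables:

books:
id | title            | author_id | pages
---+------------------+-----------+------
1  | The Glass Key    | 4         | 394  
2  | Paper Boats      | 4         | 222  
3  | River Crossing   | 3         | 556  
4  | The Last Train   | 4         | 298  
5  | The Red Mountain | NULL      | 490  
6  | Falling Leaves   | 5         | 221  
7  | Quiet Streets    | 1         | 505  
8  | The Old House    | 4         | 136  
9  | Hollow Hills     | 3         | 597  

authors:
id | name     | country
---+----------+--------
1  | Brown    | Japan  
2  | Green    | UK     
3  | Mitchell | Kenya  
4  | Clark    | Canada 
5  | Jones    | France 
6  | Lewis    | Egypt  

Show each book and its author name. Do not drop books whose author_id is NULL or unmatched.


LEFT JOIN keeps every row from books (the left table); where author_id has no match in authors, the author columns become NULL. Walk through each book:
  - book 1 (The Glass Key): author_id=4 -> matches Clark
  - book 2 (Paper Boats): author_id=4 -> matches Clark
  - book 3 (River Crossing): author_id=3 -> matches Mitchell
  - book 4 (The Last Train): author_id=4 -> matches Clark
  - book 5 (The Red Mountain): author_id=NULL, no match -> kept with NULL
  - book 6 (Falling Leaves): author_id=5 -> matches Jones
  - book 7 (Quiet Streets): author_id=1 -> matches Brown
  - book 8 (The Old House): author_id=4 -> matches Clark
  - book 9 (Hollow Hills): author_id=3 -> matches Mitchell
All 9 rows appear; 1 has NULL author.

SQL:
SELECT a.title, b.name AS author
FROM books a
LEFT JOIN authors b ON a.author_id = b.id

Result:
title            | author  
-----------------+---------
The Glass Key    | Clark   
Paper Boats      | Clark   
River Crossing   | Mitchell
The Last Train   | Clark   
The Red Mountain | NULL    
Falling Leaves   | Jones   
Quiet Streets    | Brown   
The Old House    | Clark   
Hollow Hills     | Mitchell


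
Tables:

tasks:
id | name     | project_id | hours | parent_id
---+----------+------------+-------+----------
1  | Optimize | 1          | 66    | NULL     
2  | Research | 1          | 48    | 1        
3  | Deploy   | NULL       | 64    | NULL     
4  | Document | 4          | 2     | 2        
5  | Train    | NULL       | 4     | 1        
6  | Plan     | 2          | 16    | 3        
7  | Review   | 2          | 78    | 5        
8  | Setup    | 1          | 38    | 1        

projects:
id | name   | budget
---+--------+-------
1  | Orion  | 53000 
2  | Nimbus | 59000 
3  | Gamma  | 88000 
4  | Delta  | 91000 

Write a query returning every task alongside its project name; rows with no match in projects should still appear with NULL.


LEFT JOIN keeps every row from tasks (the left table); where project_id has no match in projects, the project columns become NULL. Walk through each task:
  - task 1 (Optimize): project_id=1 -> matches Orion
  - task 2 (Research): project_id=1 -> matches Orion
  - task 3 (Deploy): project_id=NULL, no match -> kept with NULL
  - task 4 (Document): project_id=4 -> matches Delta
  - task 5 (Train): project_id=NULL, no match -> kept with NULL
  - task 6 (Plan): project_id=2 -> matches Nimbus
  - task 7 (Review): project_id=2 -> matches Nimbus
  - task 8 (Setup): project_id=1 -> matches Orion
All 8 rows appear; 2 have NULL project.

SQL:
SELECT a.name, b.name AS project
FROM tasks a
LEFT JOIN projects b ON a.project_id = b.id

Result:
name     | project
---------+--------
Optimize | Orion  
Research | Orion  
Deploy   | NULL   
Document | Delta  
Train    | NULL   
Plan     | Nimbus 
Review   | Nimbus 
Setup    | Orion  


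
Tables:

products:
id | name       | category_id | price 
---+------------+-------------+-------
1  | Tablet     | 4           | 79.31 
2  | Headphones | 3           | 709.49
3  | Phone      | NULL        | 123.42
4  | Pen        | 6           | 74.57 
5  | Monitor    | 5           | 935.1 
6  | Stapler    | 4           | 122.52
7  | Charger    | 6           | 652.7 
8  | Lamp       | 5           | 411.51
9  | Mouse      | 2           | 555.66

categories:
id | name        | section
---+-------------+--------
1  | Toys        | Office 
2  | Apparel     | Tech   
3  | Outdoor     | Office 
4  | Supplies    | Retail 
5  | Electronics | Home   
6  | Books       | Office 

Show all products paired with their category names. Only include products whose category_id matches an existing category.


INNER JOIN keeps only products rows whose category_id matches an id in categories. Walk through each product:
  - product 1 (Tablet): category_id=4 -> matches Supplies
  - product 2 (Headphones): category_id=3 -> matches Outdoor
  - product 3 (Phone): category_id=NULL, no match -> dropped
  - product 4 (Pen): category_id=6 -> matches Books
  - product 5 (Monitor): category_id=5 -> matches Electronics
  - product 6 (Stapler): category_id=4 -> matches Supplies
  - product 7 (Charger): category_id=6 -> matches Books
  - product 8 (Lamp): category_id=5 -> matches Electronics
  - product 9 (Mouse): category_id=2 -> matches Apparel
So 1 of 9 rows is dropped.

SQL:
SELECT a.name, b.name AS category
FROM products a
INNER JOIN categories b ON a.category_id = b.id

Result:
name       | category   
-----------+------------
Tablet     | Supplies   
Headphones | Outdoor    
Pen        | Books      
Monitor    | Electronics
Stapler    | Supplies   
Charger    | Books      
Lamp       | Electronics
Mouse      | Apparel    


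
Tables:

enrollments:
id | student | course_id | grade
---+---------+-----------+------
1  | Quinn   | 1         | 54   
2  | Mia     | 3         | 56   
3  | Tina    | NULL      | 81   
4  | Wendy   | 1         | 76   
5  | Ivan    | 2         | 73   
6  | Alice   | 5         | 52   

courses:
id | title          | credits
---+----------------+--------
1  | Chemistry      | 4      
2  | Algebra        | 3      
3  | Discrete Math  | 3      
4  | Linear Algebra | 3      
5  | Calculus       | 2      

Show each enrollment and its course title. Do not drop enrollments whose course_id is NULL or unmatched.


LEFT JOIN keeps every row from enrollments (the left table); where course_id has no match in courses, the course columns become NULL. Walk through each enrollment:
  - enrollment 1 (Quinn): course_id=1 -> matches Chemistry
  - enrollment 2 (Mia): course_id=3 -> matches Discrete Math
  - enrollment 3 (Tina): course_id=NULL, no match -> kept with NULL
  - enrollment 4 (Wendy): course_id=1 -> matches Chemistry
  - enrollment 5 (Ivan): course_id=2 -> matches Algebra
  - enrollment 6 (Alice): course_id=5 -> matches Calculus
All 6 rows appear; 1 has NULL course.

SQL:
SELECT a.student, b.title AS course
FROM enrollments a
LEFT JOIN courses b ON a.course_id = b.id

Result:
student | course       
--------+--------------
Quinn   | Chemistry    
Mia     | Discrete Math
Tina    | NULL         
Wendy   | Chemistry    
Ivan    | Algebra      
Alice   | Calculus     


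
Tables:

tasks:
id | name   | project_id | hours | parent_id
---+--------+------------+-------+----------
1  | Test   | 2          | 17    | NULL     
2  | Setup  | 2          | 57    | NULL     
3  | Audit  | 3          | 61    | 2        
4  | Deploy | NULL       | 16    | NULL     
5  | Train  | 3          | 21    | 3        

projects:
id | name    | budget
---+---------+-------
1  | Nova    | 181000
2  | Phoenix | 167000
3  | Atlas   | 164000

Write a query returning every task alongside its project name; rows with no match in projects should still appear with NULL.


LEFT JOIN keeps every row from tasks (the left table); where project_id has no match in projects, the project columns become NULL. Walk through each task:
  - task 1 (Test): project_id=2 -> matches Phoenix
  - task 2 (Setup): project_id=2 -> matches Phoenix
  - task 3 (Audit): project_id=3 -> matches Atlas
  - task 4 (Deploy): project_id=NULL, no match -> kept with NULL
  - task 5 (Train): project_id=3 -> matches Atlas
All 5 rows appear; 1 has NULL project.

SQL:
SELECT a.name, b.name AS project
FROM tasks a
LEFT JOIN projects b ON a.project_id = b.id

Result:
name   | project
-------+--------
Test   | Phoenix
Setup  | Phoenix
Audit  | Atlas  
Deploy | NULL   
Train  | Atlas  
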